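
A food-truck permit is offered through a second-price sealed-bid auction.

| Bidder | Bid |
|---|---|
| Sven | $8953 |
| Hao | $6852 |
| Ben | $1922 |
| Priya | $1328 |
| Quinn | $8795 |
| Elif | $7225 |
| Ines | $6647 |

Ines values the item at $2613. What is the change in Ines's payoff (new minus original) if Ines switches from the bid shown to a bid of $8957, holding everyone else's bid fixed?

The highest bid among the other bidders is $8953; Ines's bid doesn't change that.
Original bid $6647: Ines is not highest (top rival bid is $8953); payoff $0.
Alternative bid $8957: Ines is highest, pays the top rival bid $8953; payoff $2613 − $8953 = −$6340.
Change in payoff = −$6340 − ($0) = −$6340.

−$6340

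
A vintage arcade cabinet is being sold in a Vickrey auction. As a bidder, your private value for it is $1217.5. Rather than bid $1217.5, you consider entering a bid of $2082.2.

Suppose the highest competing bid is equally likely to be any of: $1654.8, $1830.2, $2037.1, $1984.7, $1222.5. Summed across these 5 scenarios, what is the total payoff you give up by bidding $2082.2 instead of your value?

The deviation costs you only when the competing bid falls strictly between $1217.5 and $2082.2; elsewhere both bids give the same outcome.
$1654.8: truthful payoff $0, deviation payoff −$437.3 → loss $437.3.
$1830.2: truthful payoff $0, deviation payoff −$612.7 → loss $612.7.
$2037.1: truthful payoff $0, deviation payoff −$819.6 → loss $819.6.
$1984.7: truthful payoff $0, deviation payoff −$767.2 → loss $767.2.
$1222.5: truthful payoff $0, deviation payoff −$5 → loss $5.
Total loss = $437.3 + $612.7 + $819.6 + $767.2 + $5 = $2641.8.
Because the price is fixed by the runner-up's bid, deviating from your value can only change a good outcome into a bad one — never the reverse.

$2641.8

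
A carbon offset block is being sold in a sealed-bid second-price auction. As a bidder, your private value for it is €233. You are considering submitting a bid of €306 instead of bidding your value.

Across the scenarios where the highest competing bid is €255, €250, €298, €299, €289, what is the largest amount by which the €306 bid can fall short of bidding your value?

€255: truthful gives €0, deviation gives −€22 → loss €22.
€250: truthful gives €0, deviation gives −€17 → loss €17.
€298: truthful gives €0, deviation gives −€65 → loss €65.
€299: truthful gives €0, deviation gives −€66 → loss €66.
€289: truthful gives €0, deviation gives −€56 → loss €56.
Maximum loss: €66.

€66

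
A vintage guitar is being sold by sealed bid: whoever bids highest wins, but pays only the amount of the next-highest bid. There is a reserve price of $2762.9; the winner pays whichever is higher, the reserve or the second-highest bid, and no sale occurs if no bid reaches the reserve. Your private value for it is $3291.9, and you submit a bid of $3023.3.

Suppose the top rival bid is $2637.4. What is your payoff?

$529

Your bid $3023.3 is the highest and exceeds the reserve.
Price = max(second-highest bid, reserve) = max($2637.4, $2762.9) = $2762.9.
Payoff = $3291.9 − $2762.9 = $529.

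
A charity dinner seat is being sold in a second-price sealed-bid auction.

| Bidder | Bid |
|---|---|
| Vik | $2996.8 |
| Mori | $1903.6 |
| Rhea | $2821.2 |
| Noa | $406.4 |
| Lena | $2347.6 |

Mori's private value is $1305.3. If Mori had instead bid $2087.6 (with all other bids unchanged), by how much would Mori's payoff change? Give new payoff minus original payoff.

$0

The highest bid among the other bidders is $2996.8; Mori's bid doesn't change that.
Original bid $1903.6: Mori is not highest (top rival bid is $2996.8); payoff $0.
Alternative bid $2087.6: Mori is not highest (top rival bid is $2996.8); payoff $0.
Change in payoff = $0 − ($0) = $0.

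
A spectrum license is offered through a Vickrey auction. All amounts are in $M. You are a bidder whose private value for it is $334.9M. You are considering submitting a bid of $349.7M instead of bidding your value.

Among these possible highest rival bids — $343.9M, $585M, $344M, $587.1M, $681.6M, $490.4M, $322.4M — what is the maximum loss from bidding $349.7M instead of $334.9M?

$343.9M: truthful gives $0M, deviation gives −$9M → loss $9M.
$585M: same outcome either way → loss $0M.
$344M: truthful gives $0M, deviation gives −$9.1M → loss $9.1M.
$587.1M: same outcome either way → loss $0M.
$681.6M: same outcome either way → loss $0M.
$490.4M: same outcome either way → loss $0M.
$322.4M: same outcome either way → loss $0M.
Maximum loss: $9.1M.

$9.1M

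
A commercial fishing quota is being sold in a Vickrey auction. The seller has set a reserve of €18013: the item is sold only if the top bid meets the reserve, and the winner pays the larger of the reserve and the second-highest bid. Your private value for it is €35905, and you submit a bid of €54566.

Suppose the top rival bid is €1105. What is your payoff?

€17892

Your bid €54566 is the highest and exceeds the reserve.
Price = max(second-highest bid, reserve) = max(€1105, €18013) = €18013.
Payoff = €35905 − €18013 = €17892.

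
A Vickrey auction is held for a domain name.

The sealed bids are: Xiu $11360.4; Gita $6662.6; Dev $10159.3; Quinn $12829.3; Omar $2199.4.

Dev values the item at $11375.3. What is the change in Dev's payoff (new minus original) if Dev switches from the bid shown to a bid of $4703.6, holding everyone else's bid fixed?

The highest bid among the other bidders is $12829.3; Dev's bid doesn't change that.
Original bid $10159.3: Dev is not highest (top rival bid is $12829.3); payoff $0.
Alternative bid $4703.6: Dev is not highest (top rival bid is $12829.3); payoff $0.
Change in payoff = $0 − ($0) = $0.

$0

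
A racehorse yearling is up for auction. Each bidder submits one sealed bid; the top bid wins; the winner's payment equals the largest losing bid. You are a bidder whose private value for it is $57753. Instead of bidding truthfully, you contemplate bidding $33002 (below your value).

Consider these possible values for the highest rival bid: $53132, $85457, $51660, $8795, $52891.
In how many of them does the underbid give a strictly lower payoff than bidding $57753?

3

The deviation hurts exactly when the highest competing bid lies strictly between $33002 and $57753 — underbidding then forfeits a profitable win.
$53132: inside the interval → strictly worse (loss $4621).
$85457: above both → same outcome either way.
$51660: inside the interval → strictly worse (loss $6093).
$8795: below both → same outcome either way.
$52891: inside the interval → strictly worse (loss $4862).
Count: 3.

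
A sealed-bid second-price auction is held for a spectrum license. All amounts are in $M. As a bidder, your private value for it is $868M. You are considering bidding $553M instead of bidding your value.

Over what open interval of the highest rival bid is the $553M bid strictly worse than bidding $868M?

If the competing bid is below $553M, both bids win at the same price — no difference.
If it is above $868M, both bids lose — no difference.
If it lies strictly between $553M and $868M, bidding your value wins at a price below your value (positive payoff) while bidding $553M loses (payoff 0).
So the deviation strictly hurts on the open interval ($553M, $868M).
In a second-price auction your bid sets only whether you win, not what you pay, so bidding your true value is weakly dominant.

($553M, $868M)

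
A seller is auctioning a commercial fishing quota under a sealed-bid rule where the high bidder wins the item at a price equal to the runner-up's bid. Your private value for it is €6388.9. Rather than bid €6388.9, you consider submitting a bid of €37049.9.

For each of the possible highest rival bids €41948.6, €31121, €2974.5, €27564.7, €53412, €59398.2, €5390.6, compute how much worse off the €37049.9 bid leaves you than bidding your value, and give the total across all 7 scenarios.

The deviation costs you only when the competing bid falls strictly between €6388.9 and €37049.9; elsewhere both bids give the same outcome.
€41948.6: outcomes coincide → loss €0.
€31121: truthful payoff €0, deviation payoff −€24732.1 → loss €24732.1.
€2974.5: outcomes coincide → loss €0.
€27564.7: truthful payoff €0, deviation payoff −€21175.8 → loss €21175.8.
€53412: outcomes coincide → loss €0.
€59398.2: outcomes coincide → loss €0.
€5390.6: outcomes coincide → loss €0.
Total loss = €24732.1 + €21175.8 = €45907.9.

€45907.9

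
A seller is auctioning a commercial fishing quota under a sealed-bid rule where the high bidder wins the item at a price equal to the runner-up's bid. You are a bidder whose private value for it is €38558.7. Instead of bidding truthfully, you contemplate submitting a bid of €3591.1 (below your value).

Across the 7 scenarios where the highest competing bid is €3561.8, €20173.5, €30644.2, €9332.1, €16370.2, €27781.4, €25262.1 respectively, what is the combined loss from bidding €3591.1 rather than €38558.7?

The deviation costs you only when the competing bid falls strictly between €3591.1 and €38558.7; elsewhere both bids give the same outcome.
€3561.8: outcomes coincide → loss €0.
€20173.5: truthful payoff €18385.2, deviation payoff €0 → loss €18385.2.
€30644.2: truthful payoff €7914.5, deviation payoff €0 → loss €7914.5.
€9332.1: truthful payoff €29226.6, deviation payoff €0 → loss €29226.6.
€16370.2: truthful payoff €22188.5, deviation payoff €0 → loss €22188.5.
€27781.4: truthful payoff €10777.3, deviation payoff €0 → loss €10777.3.
€25262.1: truthful payoff €13296.6, deviation payoff €0 → loss €13296.6.
Total loss = €18385.2 + €7914.5 + €29226.6 + €22188.5 + €10777.3 + €13296.6 = €101788.7.

€101788.7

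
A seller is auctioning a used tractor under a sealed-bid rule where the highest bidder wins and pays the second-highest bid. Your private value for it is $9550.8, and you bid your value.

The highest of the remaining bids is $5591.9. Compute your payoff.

$3958.9

Your bid $9550.8 exceeds the highest competing bid $5591.9, so you win.
In a second-price auction the winner pays the second-highest bid, $5591.9.
Payoff = value − price = $9550.8 − $5591.9 = $3958.9.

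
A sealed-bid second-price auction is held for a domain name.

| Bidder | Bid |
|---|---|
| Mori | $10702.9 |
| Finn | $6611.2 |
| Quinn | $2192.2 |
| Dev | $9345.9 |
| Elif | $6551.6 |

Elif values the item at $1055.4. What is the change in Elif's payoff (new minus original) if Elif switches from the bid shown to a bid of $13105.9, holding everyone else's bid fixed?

The highest bid among the other bidders is $10702.9; Elif's bid doesn't change that.
Original bid $6551.6: Elif is not highest (top rival bid is $10702.9); payoff $0.
Alternative bid $13105.9: Elif is highest, pays the top rival bid $10702.9; payoff $1055.4 − $10702.9 = −$9647.5.
Change in payoff = −$9647.5 − ($0) = −$9647.5.

−$9647.5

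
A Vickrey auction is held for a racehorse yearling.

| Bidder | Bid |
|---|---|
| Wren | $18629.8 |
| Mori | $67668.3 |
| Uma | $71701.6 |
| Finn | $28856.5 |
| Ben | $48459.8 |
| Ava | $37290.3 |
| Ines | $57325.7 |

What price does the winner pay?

$67668.3

Highest bid: Uma at $71701.6, so Uma wins.
Second-highest bid: Mori at $67668.3 — that is the price the winner pays.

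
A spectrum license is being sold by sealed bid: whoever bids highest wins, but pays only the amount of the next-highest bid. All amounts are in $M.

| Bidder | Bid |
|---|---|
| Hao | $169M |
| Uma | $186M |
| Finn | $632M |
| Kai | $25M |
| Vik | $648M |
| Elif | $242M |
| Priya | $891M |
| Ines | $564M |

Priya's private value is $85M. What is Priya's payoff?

−$563M

Highest bid: Priya at $891M, so Priya wins.
Second-highest bid: Vik at $648M — that is the price the winner pays.
Priya's payoff = value − price = $85M − $648M = −$563M.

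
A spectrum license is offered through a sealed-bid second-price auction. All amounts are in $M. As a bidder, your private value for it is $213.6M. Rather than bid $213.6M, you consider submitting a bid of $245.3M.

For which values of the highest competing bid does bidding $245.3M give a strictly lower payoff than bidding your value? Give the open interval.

($213.6M, $245.3M)

If the competing bid is below $213.6M, both bids win at the same price — no difference.
If it is above $245.3M, both bids lose — no difference.
If it lies strictly between $213.6M and $245.3M, bidding your value loses (payoff 0) while bidding $245.3M wins at a price above your value (payoff negative).
So the deviation strictly hurts on the open interval ($213.6M, $245.3M).
In a second-price auction your bid sets only whether you win, not what you pay, so bidding your true value is weakly dominant.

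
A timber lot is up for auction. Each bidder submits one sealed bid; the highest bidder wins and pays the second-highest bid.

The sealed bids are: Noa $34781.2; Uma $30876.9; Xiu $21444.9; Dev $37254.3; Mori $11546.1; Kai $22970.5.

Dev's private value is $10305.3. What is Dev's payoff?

−$24475.9

Highest bid: Dev at $37254.3, so Dev wins.
Second-highest bid: Noa at $34781.2 — that is the price the winner pays.
Dev's payoff = value − price = $10305.3 − $34781.2 = −$24475.9.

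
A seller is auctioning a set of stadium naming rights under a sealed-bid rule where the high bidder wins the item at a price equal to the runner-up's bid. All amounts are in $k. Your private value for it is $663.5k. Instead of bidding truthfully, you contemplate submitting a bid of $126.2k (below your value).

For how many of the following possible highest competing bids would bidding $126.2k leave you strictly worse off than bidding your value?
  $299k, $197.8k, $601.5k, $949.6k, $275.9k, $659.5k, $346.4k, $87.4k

The deviation hurts exactly when the highest competing bid lies strictly between $126.2k and $663.5k — underbidding then forfeits a profitable win.
$299k: inside the interval → strictly worse (loss $364.5k).
$197.8k: inside the interval → strictly worse (loss $465.7k).
$601.5k: inside the interval → strictly worse (loss $62k).
$949.6k: above both → same outcome either way.
$275.9k: inside the interval → strictly worse (loss $387.6k).
$659.5k: inside the interval → strictly worse (loss $4k).
$346.4k: inside the interval → strictly worse (loss $317.1k).
$87.4k: below both → same outcome either way.
Count: 6.

6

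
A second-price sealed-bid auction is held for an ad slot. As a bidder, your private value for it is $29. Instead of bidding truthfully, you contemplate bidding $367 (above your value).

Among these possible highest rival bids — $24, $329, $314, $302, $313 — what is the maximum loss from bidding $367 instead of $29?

$24: same outcome either way → loss $0.
$329: truthful gives $0, deviation gives −$300 → loss $300.
$314: truthful gives $0, deviation gives −$285 → loss $285.
$302: truthful gives $0, deviation gives −$273 → loss $273.
$313: truthful gives $0, deviation gives −$284 → loss $284.
Maximum loss: $300.

$300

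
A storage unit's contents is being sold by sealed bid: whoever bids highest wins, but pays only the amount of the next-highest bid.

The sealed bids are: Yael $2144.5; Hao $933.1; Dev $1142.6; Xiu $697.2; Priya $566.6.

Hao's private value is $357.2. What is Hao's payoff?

Highest bid: Yael at $2144.5, so Yael wins.
Second-highest bid: Dev at $1142.6 — that is the price the winner pays.
Hao did not win, so Hao pays nothing and receives nothing: payoff $0.

$0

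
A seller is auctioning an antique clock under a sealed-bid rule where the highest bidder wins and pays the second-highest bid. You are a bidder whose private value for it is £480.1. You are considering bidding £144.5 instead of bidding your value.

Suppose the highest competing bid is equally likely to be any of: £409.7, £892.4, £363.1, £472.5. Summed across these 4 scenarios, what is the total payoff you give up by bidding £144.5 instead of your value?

The deviation costs you only when the competing bid falls strictly between £144.5 and £480.1; elsewhere both bids give the same outcome.
£409.7: truthful payoff £70.4, deviation payoff £0 → loss £70.4.
£892.4: outcomes coincide → loss £0.
£363.1: truthful payoff £117, deviation payoff £0 → loss £117.
£472.5: truthful payoff £7.6, deviation payoff £0 → loss £7.6.
Total loss = £70.4 + £117 + £7.6 = £195.

£195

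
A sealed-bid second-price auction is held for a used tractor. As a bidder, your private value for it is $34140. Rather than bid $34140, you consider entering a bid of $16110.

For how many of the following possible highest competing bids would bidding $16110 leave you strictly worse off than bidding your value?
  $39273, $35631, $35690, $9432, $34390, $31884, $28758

2

The deviation hurts exactly when the highest competing bid lies strictly between $16110 and $34140 — underbidding then forfeits a profitable win.
$39273: above both → same outcome either way.
$35631: above both → same outcome either way.
$35690: above both → same outcome either way.
$9432: below both → same outcome either way.
$34390: above both → same outcome either way.
$31884: inside the interval → strictly worse (loss $2256).
$28758: inside the interval → strictly worse (loss $5382).
Count: 2.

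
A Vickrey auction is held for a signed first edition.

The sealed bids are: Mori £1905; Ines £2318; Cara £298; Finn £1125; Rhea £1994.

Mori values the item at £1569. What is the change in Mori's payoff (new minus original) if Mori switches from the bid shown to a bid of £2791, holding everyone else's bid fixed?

−£749

The highest bid among the other bidders is £2318; Mori's bid doesn't change that.
Original bid £1905: Mori is not highest (top rival bid is £2318); payoff £0.
Alternative bid £2791: Mori is highest, pays the top rival bid £2318; payoff £1569 − £2318 = −£749.
Change in payoff = −£749 − (£0) = −£749.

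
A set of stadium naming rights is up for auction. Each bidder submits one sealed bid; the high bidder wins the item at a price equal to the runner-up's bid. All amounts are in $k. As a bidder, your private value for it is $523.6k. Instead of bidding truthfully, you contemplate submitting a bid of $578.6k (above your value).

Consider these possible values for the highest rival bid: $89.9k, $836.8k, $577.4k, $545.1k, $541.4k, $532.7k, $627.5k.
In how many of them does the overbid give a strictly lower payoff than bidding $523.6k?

4

The deviation hurts exactly when the highest competing bid lies strictly between $523.6k and $578.6k — overbidding then wins at a price above your value.
$89.9k: below both → same outcome either way.
$836.8k: above both → same outcome either way.
$577.4k: inside the interval → strictly worse (loss $53.8k).
$545.1k: inside the interval → strictly worse (loss $21.5k).
$541.4k: inside the interval → strictly worse (loss $17.8k).
$532.7k: inside the interval → strictly worse (loss $9.1k).
$627.5k: above both → same outcome either way.
Count: 4.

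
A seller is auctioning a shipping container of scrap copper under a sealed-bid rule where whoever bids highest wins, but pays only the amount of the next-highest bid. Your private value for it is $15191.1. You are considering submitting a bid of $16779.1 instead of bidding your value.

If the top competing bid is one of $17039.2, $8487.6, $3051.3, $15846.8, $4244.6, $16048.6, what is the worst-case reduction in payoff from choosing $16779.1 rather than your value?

$17039.2: same outcome either way → loss $0.
$8487.6: same outcome either way → loss $0.
$3051.3: same outcome either way → loss $0.
$15846.8: truthful gives $0, deviation gives −$655.7 → loss $655.7.
$4244.6: same outcome either way → loss $0.
$16048.6: truthful gives $0, deviation gives −$857.5 → loss $857.5.
Maximum loss: $857.5.

$857.5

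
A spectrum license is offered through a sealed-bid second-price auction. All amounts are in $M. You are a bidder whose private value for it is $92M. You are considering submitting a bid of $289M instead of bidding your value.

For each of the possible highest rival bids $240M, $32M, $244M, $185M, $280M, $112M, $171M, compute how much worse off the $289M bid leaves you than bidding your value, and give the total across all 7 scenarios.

$680M

The deviation costs you only when the competing bid falls strictly between $92M and $289M; elsewhere both bids give the same outcome.
$240M: truthful payoff $0M, deviation payoff −$148M → loss $148M.
$32M: outcomes coincide → loss $0M.
$244M: truthful payoff $0M, deviation payoff −$152M → loss $152M.
$185M: truthful payoff $0M, deviation payoff −$93M → loss $93M.
$280M: truthful payoff $0M, deviation payoff −$188M → loss $188M.
$112M: truthful payoff $0M, deviation payoff −$20M → loss $20M.
$171M: truthful payoff $0M, deviation payoff −$79M → loss $79M.
Total loss = $148M + $152M + $93M + $188M + $20M + $79M = $680M.
Because the price is fixed by the runner-up's bid, deviating from your value can only change a good outcome into a bad one — never the reverse.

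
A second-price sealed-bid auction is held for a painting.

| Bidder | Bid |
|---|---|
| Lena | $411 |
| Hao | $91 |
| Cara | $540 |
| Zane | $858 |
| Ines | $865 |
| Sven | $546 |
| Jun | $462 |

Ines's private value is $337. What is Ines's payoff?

Highest bid: Ines at $865, so Ines wins.
Second-highest bid: Zane at $858 — that is the price the winner pays.
Ines's payoff = value − price = $337 − $858 = −$521.

−$521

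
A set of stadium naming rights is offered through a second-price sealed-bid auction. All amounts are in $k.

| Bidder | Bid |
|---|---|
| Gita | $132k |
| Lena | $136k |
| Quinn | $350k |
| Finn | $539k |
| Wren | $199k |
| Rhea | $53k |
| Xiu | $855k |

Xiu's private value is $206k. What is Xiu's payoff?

−$333k

Highest bid: Xiu at $855k, so Xiu wins.
Second-highest bid: Finn at $539k — that is the price the winner pays.
Xiu's payoff = value − price = $206k − $539k = −$333k.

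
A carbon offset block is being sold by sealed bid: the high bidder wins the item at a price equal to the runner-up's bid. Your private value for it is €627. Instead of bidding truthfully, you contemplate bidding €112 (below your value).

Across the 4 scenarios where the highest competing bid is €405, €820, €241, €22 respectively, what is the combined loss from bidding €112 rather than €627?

€608

The deviation costs you only when the competing bid falls strictly between €112 and €627; elsewhere both bids give the same outcome.
€405: truthful payoff €222, deviation payoff €0 → loss €222.
€820: outcomes coincide → loss €0.
€241: truthful payoff €386, deviation payoff €0 → loss €386.
€22: outcomes coincide → loss €0.
Total loss = €222 + €386 = €608.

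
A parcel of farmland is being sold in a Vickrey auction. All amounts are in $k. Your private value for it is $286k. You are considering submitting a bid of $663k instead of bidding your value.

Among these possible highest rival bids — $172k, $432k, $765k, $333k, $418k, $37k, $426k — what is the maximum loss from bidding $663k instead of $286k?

$172k: same outcome either way → loss $0k.
$432k: truthful gives $0k, deviation gives −$146k → loss $146k.
$765k: same outcome either way → loss $0k.
$333k: truthful gives $0k, deviation gives −$47k → loss $47k.
$418k: truthful gives $0k, deviation gives −$132k → loss $132k.
$37k: same outcome either way → loss $0k.
$426k: truthful gives $0k, deviation gives −$140k → loss $140k.
Maximum loss: $146k.

$146k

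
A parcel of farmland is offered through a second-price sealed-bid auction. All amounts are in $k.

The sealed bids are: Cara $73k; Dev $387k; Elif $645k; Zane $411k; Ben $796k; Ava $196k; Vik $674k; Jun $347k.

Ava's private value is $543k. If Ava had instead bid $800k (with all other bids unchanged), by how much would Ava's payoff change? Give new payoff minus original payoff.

The highest bid among the other bidders is $796k; Ava's bid doesn't change that.
Original bid $196k: Ava is not highest (top rival bid is $796k); payoff $0k.
Alternative bid $800k: Ava is highest, pays the top rival bid $796k; payoff $543k − $796k = −$253k.
Change in payoff = −$253k − ($0k) = −$253k.

−$253k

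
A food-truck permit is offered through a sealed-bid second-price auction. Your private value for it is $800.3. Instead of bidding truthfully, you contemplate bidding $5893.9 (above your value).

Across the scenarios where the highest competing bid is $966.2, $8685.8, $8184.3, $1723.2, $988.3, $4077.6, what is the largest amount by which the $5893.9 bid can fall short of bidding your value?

$966.2: truthful gives $0, deviation gives −$165.9 → loss $165.9.
$8685.8: same outcome either way → loss $0.
$8184.3: same outcome either way → loss $0.
$1723.2: truthful gives $0, deviation gives −$922.9 → loss $922.9.
$988.3: truthful gives $0, deviation gives −$188 → loss $188.
$4077.6: truthful gives $0, deviation gives −$3277.3 → loss $3277.3.
Maximum loss: $3277.3.

$3277.3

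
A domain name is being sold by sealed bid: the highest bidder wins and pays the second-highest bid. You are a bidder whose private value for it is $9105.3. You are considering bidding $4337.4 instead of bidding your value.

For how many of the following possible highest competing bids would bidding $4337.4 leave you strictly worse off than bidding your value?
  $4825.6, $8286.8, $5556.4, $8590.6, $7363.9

The deviation hurts exactly when the highest competing bid lies strictly between $4337.4 and $9105.3 — underbidding then forfeits a profitable win.
$4825.6: inside the interval → strictly worse (loss $4279.7).
$8286.8: inside the interval → strictly worse (loss $818.5).
$5556.4: inside the interval → strictly worse (loss $3548.9).
$8590.6: inside the interval → strictly worse (loss $514.7).
$7363.9: inside the interval → strictly worse (loss $1741.4).
Count: 5.

5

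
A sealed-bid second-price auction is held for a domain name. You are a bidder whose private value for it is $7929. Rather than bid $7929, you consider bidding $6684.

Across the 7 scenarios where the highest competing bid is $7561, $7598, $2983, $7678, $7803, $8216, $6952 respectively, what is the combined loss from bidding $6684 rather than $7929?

$2053

The deviation costs you only when the competing bid falls strictly between $6684 and $7929; elsewhere both bids give the same outcome.
$7561: truthful payoff $368, deviation payoff $0 → loss $368.
$7598: truthful payoff $331, deviation payoff $0 → loss $331.
$2983: outcomes coincide → loss $0.
$7678: truthful payoff $251, deviation payoff $0 → loss $251.
$7803: truthful payoff $126, deviation payoff $0 → loss $126.
$8216: outcomes coincide → loss $0.
$6952: truthful payoff $977, deviation payoff $0 → loss $977.
Total loss = $368 + $331 + $251 + $126 + $977 = $2053.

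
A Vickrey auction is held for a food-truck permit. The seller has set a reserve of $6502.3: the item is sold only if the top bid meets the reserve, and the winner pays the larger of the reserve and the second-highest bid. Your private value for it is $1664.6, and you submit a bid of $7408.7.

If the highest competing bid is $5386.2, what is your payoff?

−$4837.7

Your bid $7408.7 is the highest and exceeds the reserve.
Price = max(second-highest bid, reserve) = max($5386.2, $6502.3) = $6502.3.
Payoff = $1664.6 − $6502.3 = −$4837.7.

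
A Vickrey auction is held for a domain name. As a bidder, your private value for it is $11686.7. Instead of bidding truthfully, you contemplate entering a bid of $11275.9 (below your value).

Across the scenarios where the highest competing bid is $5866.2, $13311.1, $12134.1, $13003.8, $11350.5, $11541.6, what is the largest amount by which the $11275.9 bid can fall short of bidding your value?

$5866.2: same outcome either way → loss $0.
$13311.1: same outcome either way → loss $0.
$12134.1: same outcome either way → loss $0.
$13003.8: same outcome either way → loss $0.
$11350.5: truthful gives $336.2, deviation gives $0 → loss $336.2.
$11541.6: truthful gives $145.1, deviation gives $0 → loss $145.1.
Maximum loss: $336.2.

$336.2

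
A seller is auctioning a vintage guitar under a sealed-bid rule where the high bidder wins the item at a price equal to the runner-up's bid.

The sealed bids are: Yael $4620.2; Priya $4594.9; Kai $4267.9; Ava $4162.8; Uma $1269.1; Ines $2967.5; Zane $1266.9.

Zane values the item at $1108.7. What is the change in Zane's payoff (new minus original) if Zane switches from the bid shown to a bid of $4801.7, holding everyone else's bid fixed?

−$3511.5

The highest bid among the other bidders is $4620.2; Zane's bid doesn't change that.
Original bid $1266.9: Zane is not highest (top rival bid is $4620.2); payoff $0.
Alternative bid $4801.7: Zane is highest, pays the top rival bid $4620.2; payoff $1108.7 − $4620.2 = −$3511.5.
Change in payoff = −$3511.5 − ($0) = −$3511.5.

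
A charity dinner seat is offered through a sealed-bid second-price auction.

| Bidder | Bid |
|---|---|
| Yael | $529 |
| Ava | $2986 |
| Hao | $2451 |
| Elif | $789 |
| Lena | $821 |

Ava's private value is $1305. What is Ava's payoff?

−$1146

Highest bid: Ava at $2986, so Ava wins.
Second-highest bid: Hao at $2451 — that is the price the winner pays.
Ava's payoff = value − price = $1305 − $2451 = −$1146.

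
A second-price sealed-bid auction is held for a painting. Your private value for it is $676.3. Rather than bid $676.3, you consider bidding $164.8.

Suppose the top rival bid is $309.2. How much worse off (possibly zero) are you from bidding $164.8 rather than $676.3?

$367.1

Bidding your value $676.3: you win (since $676.3 > $309.2) and pay $309.2. Payoff $367.1.
Bidding $164.8: you lose. Payoff $0.
The competing bid $309.2 lies between your shaded bid and your value, so underbidding forfeits an item you could have won at a profitable price.
Loss from deviating = $367.1 − ($0) = $367.1.
In a second-price auction your bid sets only whether you win, not what you pay, so bidding your true value is weakly dominant.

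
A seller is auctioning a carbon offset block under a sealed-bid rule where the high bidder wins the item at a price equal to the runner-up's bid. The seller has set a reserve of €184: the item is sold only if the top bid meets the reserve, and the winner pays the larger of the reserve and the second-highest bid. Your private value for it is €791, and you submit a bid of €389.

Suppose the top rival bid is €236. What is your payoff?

€555

Your bid €389 is the highest and exceeds the reserve.
Price = max(second-highest bid, reserve) = max(€236, €184) = €236.
Payoff = €791 − €236 = €555.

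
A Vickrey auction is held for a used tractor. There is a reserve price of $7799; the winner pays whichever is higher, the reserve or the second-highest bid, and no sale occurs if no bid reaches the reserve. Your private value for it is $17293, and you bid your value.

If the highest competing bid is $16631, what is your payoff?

$662

Your bid $17293 is the highest and exceeds the reserve.
Price = max(second-highest bid, reserve) = max($16631, $7799) = $16631.
Payoff = $17293 − $16631 = $662.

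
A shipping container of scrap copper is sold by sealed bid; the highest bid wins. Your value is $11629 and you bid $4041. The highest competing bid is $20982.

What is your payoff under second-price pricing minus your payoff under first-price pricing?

Your bid $4041 is below $20982, so you lose under either rule.
Payoff is $0 in both cases; difference = $0.

$0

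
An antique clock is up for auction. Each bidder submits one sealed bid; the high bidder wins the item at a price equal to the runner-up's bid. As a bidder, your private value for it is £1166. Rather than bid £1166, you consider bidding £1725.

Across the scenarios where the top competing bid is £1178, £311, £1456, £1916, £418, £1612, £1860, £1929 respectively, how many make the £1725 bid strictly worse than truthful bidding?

3

The deviation hurts exactly when the highest competing bid lies strictly between £1166 and £1725 — overbidding then wins at a price above your value.
£1178: inside the interval → strictly worse (loss £12).
£311: below both → same outcome either way.
£1456: inside the interval → strictly worse (loss £290).
£1916: above both → same outcome either way.
£418: below both → same outcome either way.
£1612: inside the interval → strictly worse (loss £446).
£1860: above both → same outcome either way.
£1929: above both → same outcome either way.
Count: 3.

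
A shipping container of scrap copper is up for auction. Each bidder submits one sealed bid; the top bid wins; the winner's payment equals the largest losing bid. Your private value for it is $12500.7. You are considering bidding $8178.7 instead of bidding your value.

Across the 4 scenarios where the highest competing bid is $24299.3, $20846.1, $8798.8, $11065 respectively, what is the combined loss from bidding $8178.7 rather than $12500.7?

$5137.6

The deviation costs you only when the competing bid falls strictly between $8178.7 and $12500.7; elsewhere both bids give the same outcome.
$24299.3: outcomes coincide → loss $0.
$20846.1: outcomes coincide → loss $0.
$8798.8: truthful payoff $3701.9, deviation payoff $0 → loss $3701.9.
$11065: truthful payoff $1435.7, deviation payoff $0 → loss $1435.7.
Total loss = $3701.9 + $1435.7 = $5137.6.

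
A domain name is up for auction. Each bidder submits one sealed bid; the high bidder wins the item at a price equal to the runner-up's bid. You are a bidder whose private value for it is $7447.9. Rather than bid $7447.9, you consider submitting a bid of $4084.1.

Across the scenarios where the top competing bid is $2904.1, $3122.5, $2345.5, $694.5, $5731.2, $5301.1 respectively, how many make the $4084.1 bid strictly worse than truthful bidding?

The deviation hurts exactly when the highest competing bid lies strictly between $4084.1 and $7447.9 — underbidding then forfeits a profitable win.
$2904.1: below both → same outcome either way.
$3122.5: below both → same outcome either way.
$2345.5: below both → same outcome either way.
$694.5: below both → same outcome either way.
$5731.2: inside the interval → strictly worse (loss $1716.7).
$5301.1: inside the interval → strictly worse (loss $2146.8).
Count: 2.

2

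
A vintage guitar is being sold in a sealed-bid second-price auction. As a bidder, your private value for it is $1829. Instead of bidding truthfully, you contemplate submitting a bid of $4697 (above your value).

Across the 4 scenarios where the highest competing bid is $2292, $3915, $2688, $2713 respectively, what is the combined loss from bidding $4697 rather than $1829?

$4292

The deviation costs you only when the competing bid falls strictly between $1829 and $4697; elsewhere both bids give the same outcome.
$2292: truthful payoff $0, deviation payoff −$463 → loss $463.
$3915: truthful payoff $0, deviation payoff −$2086 → loss $2086.
$2688: truthful payoff $0, deviation payoff −$859 → loss $859.
$2713: truthful payoff $0, deviation payoff −$884 → loss $884.
Total loss = $463 + $2086 + $859 + $884 = $4292.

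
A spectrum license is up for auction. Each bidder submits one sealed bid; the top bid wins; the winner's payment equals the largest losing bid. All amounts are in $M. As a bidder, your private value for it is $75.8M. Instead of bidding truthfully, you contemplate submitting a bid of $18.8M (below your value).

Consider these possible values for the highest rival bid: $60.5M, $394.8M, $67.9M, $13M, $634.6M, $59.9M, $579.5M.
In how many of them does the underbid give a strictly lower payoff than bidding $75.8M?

3

The deviation hurts exactly when the highest competing bid lies strictly between $18.8M and $75.8M — underbidding then forfeits a profitable win.
$60.5M: inside the interval → strictly worse (loss $15.3M).
$394.8M: above both → same outcome either way.
$67.9M: inside the interval → strictly worse (loss $7.9M).
$13M: below both → same outcome either way.
$634.6M: above both → same outcome either way.
$59.9M: inside the interval → strictly worse (loss $15.9M).
$579.5M: above both → same outcome either way.
Count: 3.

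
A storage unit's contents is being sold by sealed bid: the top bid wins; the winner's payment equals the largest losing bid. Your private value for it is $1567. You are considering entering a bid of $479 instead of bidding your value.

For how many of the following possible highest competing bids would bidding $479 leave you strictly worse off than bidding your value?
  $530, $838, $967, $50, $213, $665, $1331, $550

6

The deviation hurts exactly when the highest competing bid lies strictly between $479 and $1567 — underbidding then forfeits a profitable win.
$530: inside the interval → strictly worse (loss $1037).
$838: inside the interval → strictly worse (loss $729).
$967: inside the interval → strictly worse (loss $600).
$50: below both → same outcome either way.
$213: below both → same outcome either way.
$665: inside the interval → strictly worse (loss $902).
$1331: inside the interval → strictly worse (loss $236).
$550: inside the interval → strictly worse (loss $1017).
Count: 6.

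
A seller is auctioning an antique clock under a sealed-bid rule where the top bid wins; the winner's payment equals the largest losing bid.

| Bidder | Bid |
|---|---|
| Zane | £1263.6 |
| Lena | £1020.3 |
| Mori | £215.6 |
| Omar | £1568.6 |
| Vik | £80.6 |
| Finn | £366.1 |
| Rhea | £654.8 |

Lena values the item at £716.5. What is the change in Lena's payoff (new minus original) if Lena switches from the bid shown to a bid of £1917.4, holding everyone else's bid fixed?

−£852.1

The highest bid among the other bidders is £1568.6; Lena's bid doesn't change that.
Original bid £1020.3: Lena is not highest (top rival bid is £1568.6); payoff £0.
Alternative bid £1917.4: Lena is highest, pays the top rival bid £1568.6; payoff £716.5 − £1568.6 = −£852.1.
Change in payoff = −£852.1 − (£0) = −£852.1.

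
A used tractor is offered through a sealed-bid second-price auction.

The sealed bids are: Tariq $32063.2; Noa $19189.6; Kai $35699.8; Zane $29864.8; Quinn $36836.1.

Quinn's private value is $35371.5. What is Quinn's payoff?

Highest bid: Quinn at $36836.1, so Quinn wins.
Second-highest bid: Kai at $35699.8 — that is the price the winner pays.
Quinn's payoff = value − price = $35371.5 − $35699.8 = −$328.3.

−$328.3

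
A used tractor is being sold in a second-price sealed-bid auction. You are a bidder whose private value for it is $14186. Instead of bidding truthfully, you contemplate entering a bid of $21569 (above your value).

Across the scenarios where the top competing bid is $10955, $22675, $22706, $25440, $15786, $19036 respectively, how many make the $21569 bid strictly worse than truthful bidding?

2

The deviation hurts exactly when the highest competing bid lies strictly between $14186 and $21569 — overbidding then wins at a price above your value.
$10955: below both → same outcome either way.
$22675: above both → same outcome either way.
$22706: above both → same outcome either way.
$25440: above both → same outcome either way.
$15786: inside the interval → strictly worse (loss $1600).
$19036: inside the interval → strictly worse (loss $4850).
Count: 2.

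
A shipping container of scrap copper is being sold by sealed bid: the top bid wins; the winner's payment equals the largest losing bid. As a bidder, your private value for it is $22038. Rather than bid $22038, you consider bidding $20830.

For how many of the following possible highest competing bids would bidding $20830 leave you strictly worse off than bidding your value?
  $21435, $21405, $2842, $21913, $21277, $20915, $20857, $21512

7

The deviation hurts exactly when the highest competing bid lies strictly between $20830 and $22038 — underbidding then forfeits a profitable win.
$21435: inside the interval → strictly worse (loss $603).
$21405: inside the interval → strictly worse (loss $633).
$2842: below both → same outcome either way.
$21913: inside the interval → strictly worse (loss $125).
$21277: inside the interval → strictly worse (loss $761).
$20915: inside the interval → strictly worse (loss $1123).
$20857: inside the interval → strictly worse (loss $1181).
$21512: inside the interval → strictly worse (loss $526).
Count: 7.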